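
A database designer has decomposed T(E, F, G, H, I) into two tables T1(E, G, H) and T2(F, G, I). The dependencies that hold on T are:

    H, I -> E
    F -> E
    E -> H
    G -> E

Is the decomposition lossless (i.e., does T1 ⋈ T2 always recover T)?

Common attributes: T1 ∩ T2 = {G}.
Closure of {G}: G → E applies, adding E; E → H applies, adding H. So (G)⁺ = {E, G, H}.
This closure contains every attribute of T1, so T1 ∩ T2 → T1. The join is lossless.

Yes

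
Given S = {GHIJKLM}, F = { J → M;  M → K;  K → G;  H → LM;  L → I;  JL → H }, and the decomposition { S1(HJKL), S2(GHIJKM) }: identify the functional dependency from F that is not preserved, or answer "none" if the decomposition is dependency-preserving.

Check L → I: no single fragment contains all of {IL}, and the restricted closure of {L} across the fragments never reaches {I}.
J → M is preserved.
M → K is preserved.
K → G is preserved.
H → LM is preserved.
JL → H is preserved.

L → I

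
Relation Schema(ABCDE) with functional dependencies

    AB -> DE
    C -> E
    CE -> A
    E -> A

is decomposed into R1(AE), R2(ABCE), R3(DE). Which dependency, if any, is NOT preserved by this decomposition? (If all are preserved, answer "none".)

AB -> DE

Check AB → DE: no single fragment contains all of {ABDE}, and the restricted closure of {AB} across the fragments never reaches {DE}.
C → E is preserved.
CE → A is preserved.
E → A is preserved.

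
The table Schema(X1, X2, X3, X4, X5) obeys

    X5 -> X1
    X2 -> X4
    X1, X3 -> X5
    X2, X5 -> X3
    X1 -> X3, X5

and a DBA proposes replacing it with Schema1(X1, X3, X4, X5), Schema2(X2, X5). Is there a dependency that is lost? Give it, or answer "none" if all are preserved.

Check X2 → X4: no single fragment contains all of {X2, X4}, and the restricted closure of {X2} across the fragments never reaches {X4}.
X5 → X1 is preserved.
X1, X3 → X5 is preserved.
X2, X5 → X3 is preserved.
X1 → X3, X5 is preserved.

X2 -> X4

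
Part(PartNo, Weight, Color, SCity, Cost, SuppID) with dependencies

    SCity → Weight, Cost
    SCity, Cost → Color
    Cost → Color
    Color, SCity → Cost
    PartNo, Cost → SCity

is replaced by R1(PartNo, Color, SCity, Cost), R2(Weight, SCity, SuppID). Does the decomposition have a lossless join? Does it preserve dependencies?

Lossless test: (SCity)⁺ = {Weight, Color, SCity, Cost}, which is a superkey of neither fragment — lossy.
Dependency preservation: SCity → Weight, Cost is not contained in any single fragment, but the restricted closure of its left-hand side across the fragments still reaches the right-hand side; the remaining FDs each lie inside some fragment. All dependencies are preserved.

lossy but dependency-preserving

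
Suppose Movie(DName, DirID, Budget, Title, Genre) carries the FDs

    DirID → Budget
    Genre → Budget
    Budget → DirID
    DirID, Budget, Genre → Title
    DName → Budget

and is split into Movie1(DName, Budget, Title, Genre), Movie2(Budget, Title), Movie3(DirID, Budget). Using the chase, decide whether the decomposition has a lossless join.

Chase test. Columns are DName, DirID, Budget, Title, Genre; row i has aⱼ where attribute j ∈ Moviei, else bᵢⱼ.
Initial tableau (one row per fragment):
  row 1: a1 b12 a3 a4 a5
  row 2: b21 b22 a3 a4 b25
  row 3: b31 a2 a3 b34 b35
Rows 1 and 2 agree on Budget; apply Budget→DirID and equate their DirID entries.
Rows 1 and 3 agree on Budget; apply Budget→DirID and equate their DirID entries.
Row 1 is now all distinguished symbols — the join is lossless.

Yes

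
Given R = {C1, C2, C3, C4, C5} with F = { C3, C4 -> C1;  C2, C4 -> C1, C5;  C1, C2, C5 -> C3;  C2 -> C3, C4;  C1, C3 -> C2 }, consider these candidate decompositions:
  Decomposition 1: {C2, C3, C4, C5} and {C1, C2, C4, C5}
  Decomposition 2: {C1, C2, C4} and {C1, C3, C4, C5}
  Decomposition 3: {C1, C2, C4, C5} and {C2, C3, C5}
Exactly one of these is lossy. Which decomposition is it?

Decomposition 1: common = {C2, C4, C5}, closure = {C1, C2, C3, C4, C5} → lossless.
Decomposition 2: common = {C1, C4}, closure = {C1, C4} → lossy.
Decomposition 3: common = {C2, C5}, closure = {C1, C2, C3, C4, C5} → lossless.

Decomposition 2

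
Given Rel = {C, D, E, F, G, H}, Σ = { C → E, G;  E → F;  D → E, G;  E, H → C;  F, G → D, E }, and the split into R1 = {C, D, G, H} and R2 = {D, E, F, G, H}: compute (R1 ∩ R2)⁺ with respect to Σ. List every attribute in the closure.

C, D, E, F, G, H

R1 ∩ R2 = {D, G, H}.
D → E, G applies, adding E
E, H → C applies, adding C
E → F applies, adding F
Closure: {C, D, E, F, G, H}.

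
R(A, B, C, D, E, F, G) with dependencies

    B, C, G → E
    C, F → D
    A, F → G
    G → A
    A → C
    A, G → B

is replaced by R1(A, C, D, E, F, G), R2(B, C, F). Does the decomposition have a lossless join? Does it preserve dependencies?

lossy and not dependency-preserving

Lossless test: (C, F)⁺ = {C, D, F}, which is a superkey of neither fragment — lossy.
Dependency preservation: the restricted closure of {A, G} across the fragments never reaches {B}, so A, G → B cannot be enforced without a join — not preserved.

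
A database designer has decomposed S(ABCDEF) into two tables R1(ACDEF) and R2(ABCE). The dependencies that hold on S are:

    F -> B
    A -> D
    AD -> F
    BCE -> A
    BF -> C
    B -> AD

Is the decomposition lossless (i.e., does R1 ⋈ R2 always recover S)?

Common attributes: R1 ∩ R2 = {ACE}.
Closure of {ACE}: A → D applies, adding D; AD → F applies, adding F; F → B applies, adding B. So (ACE)⁺ = {ABCDEF}.
This closure contains every attribute of R1, so R1 ∩ R2 → R1. The join is lossless.

Yes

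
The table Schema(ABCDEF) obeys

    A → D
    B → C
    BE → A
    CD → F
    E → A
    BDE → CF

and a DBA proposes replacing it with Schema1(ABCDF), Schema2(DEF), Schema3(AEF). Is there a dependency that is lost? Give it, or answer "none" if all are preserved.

none

A → D lies within Schema1.
B → C lies within Schema1.
BE → A: restricted closure across fragments reaches A.
CD → F lies within Schema1.
E → A lies within Schema3.
BDE → CF: restricted closure across fragments reaches CF.
Every dependency is enforceable on the fragments, so the decomposition is dependency-preserving.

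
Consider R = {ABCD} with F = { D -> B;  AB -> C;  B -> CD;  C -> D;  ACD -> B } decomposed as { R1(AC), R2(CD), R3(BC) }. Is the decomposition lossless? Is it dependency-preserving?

lossless and dependency-preserving

Lossless test (chase): Rows 1 and 2 agree on C; apply C→D and equate their D entries. Rows 1 and 3 agree on C; apply C→D and equate their D entries. Rows 1 and 2 agree on D; apply D→B and equate their B entries. Rows 1 and 3 agree on D; apply D→B and equate their B entries. Row 1 is now all distinguished symbols — the join is lossless.
Dependency preservation: D → B; AB → C; B → CD; ACD → B are not contained in any single fragment, but the restricted closure of each left-hand side across the fragments still reaches the right-hand side; the remaining FDs each lie inside some fragment. All dependencies are preserved.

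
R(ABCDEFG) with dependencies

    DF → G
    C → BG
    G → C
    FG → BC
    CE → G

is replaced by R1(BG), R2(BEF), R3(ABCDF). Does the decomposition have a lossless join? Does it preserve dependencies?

Lossless test (chase): applying each FD to every pair of rows produces no changes in the tableau, so no row becomes fully distinguished — the join is lossy.
Dependency preservation: the restricted closure of {DF} across the fragments never reaches {G}, so DF → G cannot be enforced without a join — not preserved.

lossy and not dependency-preserving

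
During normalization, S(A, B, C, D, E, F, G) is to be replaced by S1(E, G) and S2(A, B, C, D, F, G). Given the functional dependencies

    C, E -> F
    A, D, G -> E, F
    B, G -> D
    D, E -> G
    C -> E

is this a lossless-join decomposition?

Common attributes: S1 ∩ S2 = {G}.
No dependency enlarges {G}, so (G)⁺ = {G}.
The closure contains neither all of S1 = {E, G} nor all of S2 = {A, B, C, D, F, G}, so the common attributes are not a superkey of either fragment. The join is lossy.

No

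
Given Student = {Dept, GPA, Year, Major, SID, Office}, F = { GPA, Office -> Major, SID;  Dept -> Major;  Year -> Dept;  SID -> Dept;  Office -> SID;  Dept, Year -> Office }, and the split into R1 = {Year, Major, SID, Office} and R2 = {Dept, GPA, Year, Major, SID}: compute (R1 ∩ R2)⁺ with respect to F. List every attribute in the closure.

Dept, Year, Major, SID, Office

R1 ∩ R2 = {Year, Major, SID}.
Year → Dept applies, adding Dept
Dept, Year → Office applies, adding Office
Closure: {Dept, Year, Major, SID, Office}.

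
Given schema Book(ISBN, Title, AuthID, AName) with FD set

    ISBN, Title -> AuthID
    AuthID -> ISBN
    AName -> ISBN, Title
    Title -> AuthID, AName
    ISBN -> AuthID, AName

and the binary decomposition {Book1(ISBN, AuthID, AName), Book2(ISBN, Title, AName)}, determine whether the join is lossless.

Yes

Common attributes: Book1 ∩ Book2 = {ISBN, AName}.
Closure of {ISBN, AName}: AName → ISBN, Title applies, adding Title; Title → AuthID, AName applies, adding AuthID. So (ISBN, AName)⁺ = {ISBN, Title, AuthID, AName}.
This closure contains every attribute of Book1, so Book1 ∩ Book2 → Book1. The join is lossless.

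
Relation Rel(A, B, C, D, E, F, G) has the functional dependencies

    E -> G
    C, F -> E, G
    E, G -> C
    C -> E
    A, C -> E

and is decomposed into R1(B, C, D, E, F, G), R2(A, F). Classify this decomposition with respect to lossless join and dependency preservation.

Lossless test: (F)⁺ = {F}, which is a superkey of neither fragment — lossy.
Dependency preservation: A, C → E is not contained in any single fragment, but the restricted closure of its left-hand side across the fragments still reaches the right-hand side; the remaining FDs each lie inside some fragment. All dependencies are preserved.

lossy but dependency-preserving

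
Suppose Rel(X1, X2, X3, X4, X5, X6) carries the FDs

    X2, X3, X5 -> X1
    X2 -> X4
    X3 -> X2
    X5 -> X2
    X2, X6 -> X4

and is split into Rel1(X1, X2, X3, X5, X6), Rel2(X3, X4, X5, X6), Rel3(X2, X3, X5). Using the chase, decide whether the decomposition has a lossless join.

Chase test. Columns are X1, X2, X3, X4, X5, X6; row i has aⱼ where attribute j ∈ Reli, else bᵢⱼ.
Initial tableau (one row per fragment):
  row 1: a1 a2 a3 b14 a5 a6
  row 2: b21 b22 a3 a4 a5 a6
  row 3: b31 a2 a3 b34 a5 b36
Rows 1 and 3 agree on X2, X3, X5; apply X2, X3, X5→X1 and equate their X1 entries.
Rows 1 and 3 agree on X2; apply X2→X4 and equate their X4 entries.
Rows 1 and 2 agree on X3; apply X3→X2 and equate their X2 entries.
Rows 1 and 2 agree on X2, X6; apply X2, X6→X4 and equate their X4 entries.
Rows 1 and 2 agree on X2, X3, X5; apply X2, X3, X5→X1 and equate their X1 entries.
Row 1 is now all distinguished symbols — the join is lossless.

Yes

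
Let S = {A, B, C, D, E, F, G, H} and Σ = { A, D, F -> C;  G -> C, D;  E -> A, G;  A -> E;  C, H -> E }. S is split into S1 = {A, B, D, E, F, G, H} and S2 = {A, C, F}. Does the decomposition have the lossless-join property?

Common attributes: S1 ∩ S2 = {A, F}.
Closure of {A, F}: A → E applies, adding E; E → A, G applies, adding G; G → C, D applies, adding C, D. So (A, F)⁺ = {A, C, D, E, F, G}.
This closure contains every attribute of S2, so S1 ∩ S2 → S2. The join is lossless.

Yes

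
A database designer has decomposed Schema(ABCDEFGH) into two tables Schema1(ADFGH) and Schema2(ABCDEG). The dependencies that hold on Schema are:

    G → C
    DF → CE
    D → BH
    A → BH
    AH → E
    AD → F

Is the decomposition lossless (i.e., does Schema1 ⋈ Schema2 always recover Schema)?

Common attributes: Schema1 ∩ Schema2 = {ADG}.
Closure of {ADG}: G → C applies, adding C; D → BH applies, adding BH; AH → E applies, adding E; AD → F applies, adding F. So (ADG)⁺ = {ABCDEFGH}.
This closure contains every attribute of Schema1, so Schema1 ∩ Schema2 → Schema1. The join is lossless.

Yes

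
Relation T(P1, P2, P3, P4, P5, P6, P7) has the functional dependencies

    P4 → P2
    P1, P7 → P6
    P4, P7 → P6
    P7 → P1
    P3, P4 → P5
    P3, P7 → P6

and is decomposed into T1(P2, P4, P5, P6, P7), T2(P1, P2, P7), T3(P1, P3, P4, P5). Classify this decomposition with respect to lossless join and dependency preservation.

lossy but dependency-preserving

Lossless test (chase): Rows 1 and 3 agree on P4; apply P4→P2 and equate their P2 entries. Rows 1 and 2 agree on P7; apply P7→P1 and equate their P1 entries. Rows 1 and 2 agree on P1, P7; apply P1, P7→P6 and equate their P6 entries. No row becomes fully distinguished — the join is lossy.
Dependency preservation: P1, P7 → P6; P3, P7 → P6 are not contained in any single fragment, but the restricted closure of each left-hand side across the fragments still reaches the right-hand side; the remaining FDs each lie inside some fragment. All dependencies are preserved.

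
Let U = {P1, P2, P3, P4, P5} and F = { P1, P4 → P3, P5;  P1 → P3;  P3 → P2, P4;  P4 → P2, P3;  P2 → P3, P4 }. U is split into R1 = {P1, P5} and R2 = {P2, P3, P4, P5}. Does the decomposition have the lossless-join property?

No

Common attributes: R1 ∩ R2 = {P5}.
No dependency enlarges {P5}, so (P5)⁺ = {P5}.
The closure contains neither all of R1 = {P1, P5} nor all of R2 = {P2, P3, P4, P5}, so the common attributes are not a superkey of either fragment. The join is lossy.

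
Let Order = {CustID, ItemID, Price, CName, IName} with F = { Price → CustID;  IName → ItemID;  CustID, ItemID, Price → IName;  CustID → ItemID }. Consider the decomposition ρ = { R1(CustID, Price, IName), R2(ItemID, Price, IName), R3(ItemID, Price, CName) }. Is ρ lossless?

Yes

Chase test. Columns are CustID, ItemID, Price, CName, IName; row i has aⱼ where attribute j ∈ Ri, else bᵢⱼ.
Initial tableau (one row per fragment):
  row 1: a1 b12 a3 b14 a5
  row 2: b21 a2 a3 b24 a5
  row 3: b31 a2 a3 a4 b35
Rows 1 and 2 agree on Price; apply Price→CustID and equate their CustID entries.
Rows 1 and 3 agree on Price; apply Price→CustID and equate their CustID entries.
Rows 1 and 2 agree on IName; apply IName→ItemID and equate their ItemID entries.
Rows 1 and 3 agree on CustID, ItemID, Price; apply CustID, ItemID, Price→IName and equate their IName entries.
Row 3 is now all distinguished symbols — the join is lossless.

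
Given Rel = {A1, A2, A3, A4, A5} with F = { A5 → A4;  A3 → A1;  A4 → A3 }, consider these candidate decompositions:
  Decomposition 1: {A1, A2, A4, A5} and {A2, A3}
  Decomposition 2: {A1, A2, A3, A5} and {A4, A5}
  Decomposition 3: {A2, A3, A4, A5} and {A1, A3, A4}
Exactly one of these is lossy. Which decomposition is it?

Decomposition 1: common = {A2}, closure = {A2} → lossy.
Decomposition 2: common = {A5}, closure = {A1, A3, A4, A5} → lossless.
Decomposition 3: common = {A3, A4}, closure = {A1, A3, A4} → lossless.

Decomposition 1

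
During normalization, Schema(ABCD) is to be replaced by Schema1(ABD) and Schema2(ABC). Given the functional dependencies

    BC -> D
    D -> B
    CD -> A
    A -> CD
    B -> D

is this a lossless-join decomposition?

Common attributes: Schema1 ∩ Schema2 = {AB}.
Closure of {AB}: A → CD applies, adding CD. So (AB)⁺ = {ABCD}.
This closure contains every attribute of Schema1, so Schema1 ∩ Schema2 → Schema1. The join is lossless.

Yes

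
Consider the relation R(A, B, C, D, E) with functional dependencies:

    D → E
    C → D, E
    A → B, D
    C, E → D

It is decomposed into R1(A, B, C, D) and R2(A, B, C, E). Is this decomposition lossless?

Yes

Common attributes: R1 ∩ R2 = {A, B, C}.
Closure of {A, B, C}: C → D, E applies, adding D, E. So (A, B, C)⁺ = {A, B, C, D, E}.
This closure contains every attribute of R1, so R1 ∩ R2 → R1. The join is lossless.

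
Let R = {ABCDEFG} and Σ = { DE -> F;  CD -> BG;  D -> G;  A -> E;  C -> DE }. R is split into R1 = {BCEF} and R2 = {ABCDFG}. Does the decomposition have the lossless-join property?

Yes

Common attributes: R1 ∩ R2 = {BCF}.
Closure of {BCF}: C → DE applies, adding DE; CD → BG applies, adding G. So (BCF)⁺ = {BCDEFG}.
This closure contains every attribute of R1, so R1 ∩ R2 → R1. The join is lossless.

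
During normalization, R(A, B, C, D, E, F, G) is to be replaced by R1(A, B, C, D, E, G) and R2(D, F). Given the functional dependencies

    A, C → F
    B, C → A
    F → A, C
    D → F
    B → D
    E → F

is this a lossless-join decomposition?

Common attributes: R1 ∩ R2 = {D}.
Closure of {D}: D → F applies, adding F; F → A, C applies, adding A, C. So (D)⁺ = {A, C, D, F}.
This closure contains every attribute of R2, so R1 ∩ R2 → R2. The join is lossless.

Yes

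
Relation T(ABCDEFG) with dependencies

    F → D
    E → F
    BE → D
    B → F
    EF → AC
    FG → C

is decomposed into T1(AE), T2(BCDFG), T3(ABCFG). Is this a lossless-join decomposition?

Chase test. Columns are ABCDEFG; row i has aⱼ where attribute j ∈ Ti, else bᵢⱼ.
Initial tableau (one row per fragment):
  row 1: a1 b12 b13 b14 a5 b16 b17
  row 2: b21 a2 a3 a4 b25 a6 a7
  row 3: a1 a2 a3 b34 b35 a6 a7
Rows 2 and 3 agree on F; apply F→D and equate their D entries.
No row becomes fully distinguished — the join is lossy.

No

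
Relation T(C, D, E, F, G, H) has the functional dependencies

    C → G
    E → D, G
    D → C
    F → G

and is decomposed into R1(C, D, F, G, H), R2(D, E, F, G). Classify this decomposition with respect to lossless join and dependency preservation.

Lossless test: (D, F, G)⁺ = {C, D, F, G}, which is a superkey of neither fragment — lossy.
Dependency preservation: every FD's attributes lie within a single fragment, so each can be enforced locally — preserved.

lossy but dependency-preserving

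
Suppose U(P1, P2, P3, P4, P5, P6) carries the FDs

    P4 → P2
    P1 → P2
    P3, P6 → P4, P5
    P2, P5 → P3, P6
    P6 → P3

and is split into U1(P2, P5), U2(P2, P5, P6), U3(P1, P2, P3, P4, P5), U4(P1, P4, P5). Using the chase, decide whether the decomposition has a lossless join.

Chase test. Columns are P1, P2, P3, P4, P5, P6; row i has aⱼ where attribute j ∈ Ui, else bᵢⱼ.
Initial tableau (one row per fragment):
  row 1: b11 a2 b13 b14 a5 b16
  row 2: b21 a2 b23 b24 a5 a6
  row 3: a1 a2 a3 a4 a5 b36
  row 4: a1 b42 b43 a4 a5 b46
Rows 3 and 4 agree on P4; apply P4→P2 and equate their P2 entries.
Rows 1 and 2 agree on P2, P5; apply P2, P5→P3, P6 and equate their P3, P6 entries.
Rows 1 and 3 agree on P2, P5; apply P2, P5→P3, P6 and equate their P3, P6 entries.
Rows 1 and 4 agree on P2, P5; apply P2, P5→P3, P6 and equate their P3, P6 entries.
Rows 1 and 2 agree on P3, P6; apply P3, P6→P4, P5 and equate their P4, P5 entries.
Rows 1 and 3 agree on P3, P6; apply P3, P6→P4, P5 and equate their P4, P5 entries.
Row 3 is now all distinguished symbols — the join is lossless.

Yes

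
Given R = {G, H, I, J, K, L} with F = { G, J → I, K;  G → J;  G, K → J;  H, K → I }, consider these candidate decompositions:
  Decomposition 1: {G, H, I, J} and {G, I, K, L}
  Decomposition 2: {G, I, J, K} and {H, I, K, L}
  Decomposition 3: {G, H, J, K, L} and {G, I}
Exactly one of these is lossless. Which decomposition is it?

Decomposition 3

Decomposition 1: common = {G, I}, closure = {G, I, J, K} → lossy.
Decomposition 2: common = {I, K}, closure = {I, K} → lossy.
Decomposition 3: common = {G}, closure = {G, I, J, K} → lossless.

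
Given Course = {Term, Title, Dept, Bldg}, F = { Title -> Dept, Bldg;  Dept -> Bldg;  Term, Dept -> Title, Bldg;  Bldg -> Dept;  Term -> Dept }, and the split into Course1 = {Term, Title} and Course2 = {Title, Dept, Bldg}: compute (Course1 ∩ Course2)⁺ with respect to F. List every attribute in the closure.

Title, Dept, Bldg

Course1 ∩ Course2 = {Title}.
Title → Dept, Bldg applies, adding Dept, Bldg
Closure: {Title, Dept, Bldg}.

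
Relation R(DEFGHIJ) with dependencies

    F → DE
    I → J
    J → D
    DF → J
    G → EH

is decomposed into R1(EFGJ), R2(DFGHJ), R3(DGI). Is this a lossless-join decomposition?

Chase test. Columns are DEFGHIJ; row i has aⱼ where attribute j ∈ Ri, else bᵢⱼ.
Initial tableau (one row per fragment):
  row 1: b11 a2 a3 a4 b15 b16 a7
  row 2: a1 b22 a3 a4 a5 b26 a7
  row 3: a1 b32 b33 a4 b35 a6 b37
Rows 1 and 2 agree on F; apply F→DE and equate their DE entries.
Rows 1 and 2 agree on G; apply G→EH and equate their EH entries.
Rows 1 and 3 agree on G; apply G→EH and equate their EH entries.
No row becomes fully distinguished — the join is lossy.

No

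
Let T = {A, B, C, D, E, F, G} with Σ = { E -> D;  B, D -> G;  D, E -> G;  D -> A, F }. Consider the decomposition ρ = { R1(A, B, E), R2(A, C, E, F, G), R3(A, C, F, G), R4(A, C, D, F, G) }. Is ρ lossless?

Chase test. Columns are A, B, C, D, E, F, G; row i has aⱼ where attribute j ∈ Ri, else bᵢⱼ.
Initial tableau (one row per fragment):
  row 1: a1 a2 b13 b14 a5 b16 b17
  row 2: a1 b22 a3 b24 a5 a6 a7
  row 3: a1 b32 a3 b34 b35 a6 a7
  row 4: a1 b42 a3 a4 b45 a6 a7
Rows 1 and 2 agree on E; apply E→D and equate their D entries.
Rows 1 and 2 agree on D, E; apply D, E→G and equate their G entries.
Rows 1 and 2 agree on D; apply D→A, F and equate their A, F entries.
No row becomes fully distinguished — the join is lossy.

No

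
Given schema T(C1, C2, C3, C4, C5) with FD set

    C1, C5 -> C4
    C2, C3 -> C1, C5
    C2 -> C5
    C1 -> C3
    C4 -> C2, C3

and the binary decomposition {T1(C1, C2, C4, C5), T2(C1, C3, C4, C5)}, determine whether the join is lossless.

Common attributes: T1 ∩ T2 = {C1, C4, C5}.
Closure of {C1, C4, C5}: C1 → C3 applies, adding C3; C4 → C2, C3 applies, adding C2. So (C1, C4, C5)⁺ = {C1, C2, C3, C4, C5}.
This closure contains every attribute of T1, so T1 ∩ T2 → T1. The join is lossless.

Yes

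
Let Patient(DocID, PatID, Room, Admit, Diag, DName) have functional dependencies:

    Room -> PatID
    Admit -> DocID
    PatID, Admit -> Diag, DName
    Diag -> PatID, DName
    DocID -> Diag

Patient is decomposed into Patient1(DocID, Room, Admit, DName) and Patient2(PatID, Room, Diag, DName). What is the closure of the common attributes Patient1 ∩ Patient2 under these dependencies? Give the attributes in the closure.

Patient1 ∩ Patient2 = {Room, DName}.
Room → PatID applies, adding PatID
Closure: {PatID, Room, DName}.

PatID, Room, DName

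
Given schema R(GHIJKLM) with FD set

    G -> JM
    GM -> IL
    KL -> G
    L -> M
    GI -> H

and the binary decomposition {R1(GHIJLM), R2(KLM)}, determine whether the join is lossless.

Common attributes: R1 ∩ R2 = {LM}.
No dependency enlarges {LM}, so (LM)⁺ = {LM}.
The closure contains neither all of R1 = {GHIJLM} nor all of R2 = {KLM}, so the common attributes are not a superkey of either fragment. The join is lossy.

No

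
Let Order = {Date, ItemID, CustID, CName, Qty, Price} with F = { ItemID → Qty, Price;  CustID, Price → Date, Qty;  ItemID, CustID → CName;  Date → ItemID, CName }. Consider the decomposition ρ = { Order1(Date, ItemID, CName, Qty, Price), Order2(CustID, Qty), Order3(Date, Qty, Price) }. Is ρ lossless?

Chase test. Columns are Date, ItemID, CustID, CName, Qty, Price; row i has aⱼ where attribute j ∈ Orderi, else bᵢⱼ.
Initial tableau (one row per fragment):
  row 1: a1 a2 b13 a4 a5 a6
  row 2: b21 b22 a3 b24 a5 b26
  row 3: a1 b32 b33 b34 a5 a6
Rows 1 and 3 agree on Date; apply Date→ItemID, CName and equate their ItemID, CName entries.
No row becomes fully distinguished — the join is lossy.

No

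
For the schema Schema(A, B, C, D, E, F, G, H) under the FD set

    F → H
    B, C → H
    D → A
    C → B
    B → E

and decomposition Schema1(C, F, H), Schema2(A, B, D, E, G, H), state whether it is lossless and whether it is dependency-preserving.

Lossless test: (H)⁺ = {H}, which is a superkey of neither fragment — lossy.
Dependency preservation: the restricted closure of {C} across the fragments never reaches {B}, so C → B cannot be enforced without a join — not preserved.

lossy and not dependency-preserving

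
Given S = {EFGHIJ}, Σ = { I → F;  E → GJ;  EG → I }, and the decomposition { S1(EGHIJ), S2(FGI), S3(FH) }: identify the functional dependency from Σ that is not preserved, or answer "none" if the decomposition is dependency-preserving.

I → F lies within S2.
E → GJ lies within S1.
EG → I lies within S1.
Every dependency is enforceable on the fragments, so the decomposition is dependency-preserving.

none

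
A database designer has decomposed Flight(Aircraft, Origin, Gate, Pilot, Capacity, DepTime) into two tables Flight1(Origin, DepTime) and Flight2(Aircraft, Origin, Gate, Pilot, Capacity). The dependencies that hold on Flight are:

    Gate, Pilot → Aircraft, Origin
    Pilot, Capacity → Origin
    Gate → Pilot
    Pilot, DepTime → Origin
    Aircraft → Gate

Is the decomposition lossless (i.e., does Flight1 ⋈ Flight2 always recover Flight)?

Common attributes: Flight1 ∩ Flight2 = {Origin}.
No dependency enlarges {Origin}, so (Origin)⁺ = {Origin}.
The closure contains neither all of Flight1 = {Origin, DepTime} nor all of Flight2 = {Aircraft, Origin, Gate, Pilot, Capacity}, so the common attributes are not a superkey of either fragment. The join is lossy.

No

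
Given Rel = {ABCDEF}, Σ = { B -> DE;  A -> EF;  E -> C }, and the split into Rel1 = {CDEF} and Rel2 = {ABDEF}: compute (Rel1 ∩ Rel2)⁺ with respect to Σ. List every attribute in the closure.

Rel1 ∩ Rel2 = {DEF}.
E → C applies, adding C
Closure: {CDEF}.

CDEF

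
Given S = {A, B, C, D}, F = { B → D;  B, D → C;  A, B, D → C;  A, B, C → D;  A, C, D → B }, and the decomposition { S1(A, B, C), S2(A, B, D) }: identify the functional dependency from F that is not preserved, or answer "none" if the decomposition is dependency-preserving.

Check A, C, D → B: no single fragment contains all of {A, B, C, D}, and the restricted closure of {A, C, D} across the fragments never reaches {B}.
B → D is preserved.
B, D → C is preserved.
A, B, D → C is preserved.
A, B, C → D is preserved.

A, C, D → B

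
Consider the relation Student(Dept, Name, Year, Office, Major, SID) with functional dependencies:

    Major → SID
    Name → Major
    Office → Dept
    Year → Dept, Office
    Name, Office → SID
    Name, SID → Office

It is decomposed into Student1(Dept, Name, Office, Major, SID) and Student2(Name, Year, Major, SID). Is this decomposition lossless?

Yes

Common attributes: Student1 ∩ Student2 = {Name, Major, SID}.
Closure of {Name, Major, SID}: Name, SID → Office applies, adding Office; Office → Dept applies, adding Dept. So (Name, Major, SID)⁺ = {Dept, Name, Office, Major, SID}.
This closure contains every attribute of Student1, so Student1 ∩ Student2 → Student1. The join is lossless.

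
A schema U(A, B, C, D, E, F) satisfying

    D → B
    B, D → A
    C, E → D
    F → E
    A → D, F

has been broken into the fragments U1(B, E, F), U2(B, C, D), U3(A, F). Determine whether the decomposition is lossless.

No

Chase test. Columns are A, B, C, D, E, F; row i has aⱼ where attribute j ∈ Ui, else bᵢⱼ.
Initial tableau (one row per fragment):
  row 1: b11 a2 b13 b14 a5 a6
  row 2: b21 a2 a3 a4 b25 b26
  row 3: a1 b32 b33 b34 b35 a6
Rows 1 and 3 agree on F; apply F→E and equate their E entries.
No row becomes fully distinguished — the join is lossy.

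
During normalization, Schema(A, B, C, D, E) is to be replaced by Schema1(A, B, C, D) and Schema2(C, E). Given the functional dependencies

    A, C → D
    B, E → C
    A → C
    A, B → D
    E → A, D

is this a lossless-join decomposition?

No

Common attributes: Schema1 ∩ Schema2 = {C}.
No dependency enlarges {C}, so (C)⁺ = {C}.
The closure contains neither all of Schema1 = {A, B, C, D} nor all of Schema2 = {C, E}, so the common attributes are not a superkey of either fragment. The join is lossy.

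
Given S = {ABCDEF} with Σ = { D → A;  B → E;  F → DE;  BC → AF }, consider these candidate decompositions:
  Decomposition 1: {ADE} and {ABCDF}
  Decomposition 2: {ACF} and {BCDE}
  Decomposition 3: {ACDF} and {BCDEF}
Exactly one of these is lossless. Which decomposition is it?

Decomposition 1: common = {AD}, closure = {AD} → lossy.
Decomposition 2: common = {C}, closure = {C} → lossy.
Decomposition 3: common = {CDF}, closure = {ACDEF} → lossless.

Decomposition 3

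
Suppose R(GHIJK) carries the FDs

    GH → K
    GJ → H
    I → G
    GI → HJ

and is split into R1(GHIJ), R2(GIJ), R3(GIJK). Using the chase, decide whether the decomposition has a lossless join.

Chase test. Columns are GHIJK; row i has aⱼ where attribute j ∈ Ri, else bᵢⱼ.
Initial tableau (one row per fragment):
  row 1: a1 a2 a3 a4 b15
  row 2: a1 b22 a3 a4 b25
  row 3: a1 b32 a3 a4 a5
Rows 1 and 2 agree on GJ; apply GJ→H and equate their H entries.
Rows 1 and 3 agree on GJ; apply GJ→H and equate their H entries.
Rows 1 and 2 agree on GH; apply GH→K and equate their K entries.
Rows 1 and 3 agree on GH; apply GH→K and equate their K entries.
Row 1 is now all distinguished symbols — the join is lossless.

Yes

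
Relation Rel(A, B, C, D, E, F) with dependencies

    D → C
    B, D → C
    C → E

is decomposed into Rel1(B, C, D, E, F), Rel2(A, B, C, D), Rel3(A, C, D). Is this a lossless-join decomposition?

No

Chase test. Columns are A, B, C, D, E, F; row i has aⱼ where attribute j ∈ Reli, else bᵢⱼ.
Initial tableau (one row per fragment):
  row 1: b11 a2 a3 a4 a5 a6
  row 2: a1 a2 a3 a4 b25 b26
  row 3: a1 b32 a3 a4 b35 b36
Rows 1 and 2 agree on C; apply C→E and equate their E entries.
Rows 1 and 3 agree on C; apply C→E and equate their E entries.
No row becomes fully distinguished — the join is lossy.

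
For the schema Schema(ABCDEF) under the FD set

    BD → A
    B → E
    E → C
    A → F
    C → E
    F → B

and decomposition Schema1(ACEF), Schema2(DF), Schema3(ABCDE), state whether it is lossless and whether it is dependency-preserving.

Lossless test (chase): Rows 1 and 3 agree on A; apply A→F and equate their F entries. Rows 1 and 2 agree on F; apply F→B and equate their B entries. Rows 1 and 3 agree on F; apply F→B and equate their B entries. Rows 2 and 3 agree on BD; apply BD→A and equate their A entries. Rows 1 and 2 agree on B; apply B→E and equate their E entries. Rows 1 and 2 agree on E; apply E→C and equate their C entries. Row 2 is now all distinguished symbols — the join is lossless.
Dependency preservation: the restricted closure of {F} across the fragments never reaches {B}, so F → B cannot be enforced without a join — not preserved.

lossless but not dependency-preserving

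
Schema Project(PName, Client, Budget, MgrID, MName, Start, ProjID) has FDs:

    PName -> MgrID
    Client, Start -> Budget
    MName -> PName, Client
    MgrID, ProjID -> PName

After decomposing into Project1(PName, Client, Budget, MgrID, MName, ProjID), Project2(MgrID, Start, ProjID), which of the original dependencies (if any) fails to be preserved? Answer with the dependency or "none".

Check Client, Start → Budget: no single fragment contains all of {Client, Budget, Start}, and the restricted closure of {Client, Start} across the fragments never reaches {Budget}.
PName → MgrID is preserved.
MName → PName, Client is preserved.
MgrID, ProjID → PName is preserved.

Client, Start -> Budget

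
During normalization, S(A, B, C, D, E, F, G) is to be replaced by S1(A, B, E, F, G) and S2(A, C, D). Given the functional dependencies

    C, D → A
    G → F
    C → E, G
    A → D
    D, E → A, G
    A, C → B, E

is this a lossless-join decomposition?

Common attributes: S1 ∩ S2 = {A}.
Closure of {A}: A → D applies, adding D. So (A)⁺ = {A, D}.
The closure contains neither all of S1 = {A, B, E, F, G} nor all of S2 = {A, C, D}, so the common attributes are not a superkey of either fragment. The join is lossy.

No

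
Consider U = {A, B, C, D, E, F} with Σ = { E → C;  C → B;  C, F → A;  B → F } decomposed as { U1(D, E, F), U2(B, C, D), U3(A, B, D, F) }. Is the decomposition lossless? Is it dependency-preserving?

lossy and not dependency-preserving

Lossless test (chase): Rows 2 and 3 agree on B; apply B→F and equate their F entries. No row becomes fully distinguished — the join is lossy.
Dependency preservation: the restricted closure of {E} across the fragments never reaches {C}, so E → C cannot be enforced without a join — not preserved.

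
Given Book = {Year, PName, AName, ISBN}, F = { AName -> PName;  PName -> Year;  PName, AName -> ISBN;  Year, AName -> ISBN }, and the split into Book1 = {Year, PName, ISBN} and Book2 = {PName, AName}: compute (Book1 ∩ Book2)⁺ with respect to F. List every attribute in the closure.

Year, PName

Book1 ∩ Book2 = {PName}.
PName → Year applies, adding Year
Closure: {Year, PName}.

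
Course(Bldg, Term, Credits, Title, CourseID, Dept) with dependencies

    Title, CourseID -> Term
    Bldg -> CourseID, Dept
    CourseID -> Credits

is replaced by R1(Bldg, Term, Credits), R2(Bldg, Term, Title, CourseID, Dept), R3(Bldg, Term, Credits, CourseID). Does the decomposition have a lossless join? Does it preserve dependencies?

lossless and dependency-preserving

Lossless test (chase): Rows 1 and 2 agree on Bldg; apply Bldg→CourseID, Dept and equate their CourseID, Dept entries. Rows 1 and 3 agree on Bldg; apply Bldg→CourseID, Dept and equate their CourseID, Dept entries. Rows 1 and 2 agree on CourseID; apply CourseID→Credits and equate their Credits entries. Row 2 is now all distinguished symbols — the join is lossless.
Dependency preservation: every FD's attributes lie within a single fragment, so each can be enforced locally — preserved.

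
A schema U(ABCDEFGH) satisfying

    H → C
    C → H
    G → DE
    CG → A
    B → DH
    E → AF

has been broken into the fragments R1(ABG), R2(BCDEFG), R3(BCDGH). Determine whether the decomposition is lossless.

Yes

Chase test. Columns are ABCDEFGH; row i has aⱼ where attribute j ∈ Ri, else bᵢⱼ.
Initial tableau (one row per fragment):
  row 1: a1 a2 b13 b14 b15 b16 a7 b18
  row 2: b21 a2 a3 a4 a5 a6 a7 b28
  row 3: b31 a2 a3 a4 b35 b36 a7 a8
Rows 2 and 3 agree on C; apply C→H and equate their H entries.
Rows 1 and 2 agree on G; apply G→DE and equate their DE entries.
Rows 1 and 3 agree on G; apply G→DE and equate their DE entries.
Rows 2 and 3 agree on CG; apply CG→A and equate their A entries.
Rows 1 and 2 agree on B; apply B→DH and equate their DH entries.
Rows 1 and 2 agree on E; apply E→AF and equate their AF entries.
Rows 1 and 3 agree on E; apply E→AF and equate their AF entries.
Rows 1 and 2 agree on H; apply H→C and equate their C entries.
Row 1 is now all distinguished symbols — the join is lossless.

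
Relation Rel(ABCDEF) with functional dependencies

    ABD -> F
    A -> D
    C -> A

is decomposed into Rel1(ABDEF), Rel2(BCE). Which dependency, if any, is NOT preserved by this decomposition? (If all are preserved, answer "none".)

Check C → A: no single fragment contains all of {AC}, and the restricted closure of {C} across the fragments never reaches {A}.
ABD → F is preserved.
A → D is preserved.

C -> A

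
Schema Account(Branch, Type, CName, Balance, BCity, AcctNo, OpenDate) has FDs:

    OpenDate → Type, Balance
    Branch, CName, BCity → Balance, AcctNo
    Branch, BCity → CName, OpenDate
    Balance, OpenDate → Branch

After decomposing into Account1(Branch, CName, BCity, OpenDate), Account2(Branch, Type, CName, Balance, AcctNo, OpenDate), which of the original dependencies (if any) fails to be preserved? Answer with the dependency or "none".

Check Branch, CName, BCity → Balance, AcctNo: no single fragment contains all of {Branch, CName, Balance, BCity, AcctNo}, and the restricted closure of {Branch, CName, BCity} across the fragments never reaches {Balance, AcctNo}.
OpenDate → Type, Balance is preserved.
Branch, BCity → CName, OpenDate is preserved.
Balance, OpenDate → Branch is preserved.

Branch, CName, BCity → Balance, AcctNo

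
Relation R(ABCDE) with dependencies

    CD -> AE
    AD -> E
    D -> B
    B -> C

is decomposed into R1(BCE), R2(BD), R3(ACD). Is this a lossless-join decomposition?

Chase test. Columns are ABCDE; row i has aⱼ where attribute j ∈ Ri, else bᵢⱼ.
Initial tableau (one row per fragment):
  row 1: b11 a2 a3 b14 a5
  row 2: b21 a2 b23 a4 b25
  row 3: a1 b32 a3 a4 b35
Rows 2 and 3 agree on D; apply D→B and equate their B entries.
Rows 1 and 2 agree on B; apply B→C and equate their C entries.
Rows 2 and 3 agree on CD; apply CD→AE and equate their AE entries.
No row becomes fully distinguished — the join is lossy.

No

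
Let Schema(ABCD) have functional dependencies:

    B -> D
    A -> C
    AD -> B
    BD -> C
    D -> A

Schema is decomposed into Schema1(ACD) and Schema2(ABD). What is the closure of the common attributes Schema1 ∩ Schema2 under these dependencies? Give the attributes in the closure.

Schema1 ∩ Schema2 = {AD}.
A → C applies, adding C
AD → B applies, adding B
Closure: {ABCD}.

ABCD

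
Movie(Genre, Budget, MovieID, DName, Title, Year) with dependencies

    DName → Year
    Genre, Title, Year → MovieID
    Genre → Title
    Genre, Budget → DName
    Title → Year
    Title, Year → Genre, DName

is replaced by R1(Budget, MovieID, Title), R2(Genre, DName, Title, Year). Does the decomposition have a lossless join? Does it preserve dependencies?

lossless and dependency-preserving

Lossless test: (Title)⁺ = {Genre, MovieID, DName, Title, Year}, which contains all of one fragment — lossless.
Dependency preservation: Genre, Title, Year → MovieID; Genre, Budget → DName are not contained in any single fragment, but the restricted closure of each left-hand side across the fragments still reaches the right-hand side; the remaining FDs each lie inside some fragment. All dependencies are preserved.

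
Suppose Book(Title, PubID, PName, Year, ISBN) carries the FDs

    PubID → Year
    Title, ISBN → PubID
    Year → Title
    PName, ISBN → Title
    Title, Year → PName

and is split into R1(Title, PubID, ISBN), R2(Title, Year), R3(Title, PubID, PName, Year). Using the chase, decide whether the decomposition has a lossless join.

Chase test. Columns are Title, PubID, PName, Year, ISBN; row i has aⱼ where attribute j ∈ Ri, else bᵢⱼ.
Initial tableau (one row per fragment):
  row 1: a1 a2 b13 b14 a5
  row 2: a1 b22 b23 a4 b25
  row 3: a1 a2 a3 a4 b35
Rows 1 and 3 agree on PubID; apply PubID→Year and equate their Year entries.
Rows 1 and 2 agree on Title, Year; apply Title, Year→PName and equate their PName entries.
Rows 1 and 3 agree on Title, Year; apply Title, Year→PName and equate their PName entries.
Row 1 is now all distinguished symbols — the join is lossless.

Yes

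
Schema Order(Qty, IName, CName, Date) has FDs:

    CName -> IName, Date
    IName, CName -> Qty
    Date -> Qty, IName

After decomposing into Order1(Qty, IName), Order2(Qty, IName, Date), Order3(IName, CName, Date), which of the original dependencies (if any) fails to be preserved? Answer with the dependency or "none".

none

CName → IName, Date lies within Order3.
IName, CName → Qty: restricted closure across fragments reaches Qty.
Date → Qty, IName lies within Order2.
Every dependency is enforceable on the fragments, so the decomposition is dependency-preserving.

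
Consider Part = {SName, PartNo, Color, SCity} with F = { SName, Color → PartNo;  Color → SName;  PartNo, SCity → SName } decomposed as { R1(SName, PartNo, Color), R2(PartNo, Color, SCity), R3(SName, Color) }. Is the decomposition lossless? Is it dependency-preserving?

lossless but not dependency-preserving

Lossless test (chase): Rows 1 and 3 agree on SName, Color; apply SName, Color→PartNo and equate their PartNo entries. Rows 1 and 2 agree on Color; apply Color→SName and equate their SName entries. Row 2 is now all distinguished symbols — the join is lossless.
Dependency preservation: the restricted closure of {PartNo, SCity} across the fragments never reaches {SName}, so PartNo, SCity → SName cannot be enforced without a join — not preserved.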